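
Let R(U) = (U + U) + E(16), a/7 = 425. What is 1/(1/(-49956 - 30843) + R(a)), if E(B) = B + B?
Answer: 80799/483339617 ≈ 0.00016717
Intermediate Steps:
a = 2975 (a = 7*425 = 2975)
E(B) = 2*B
R(U) = 32 + 2*U (R(U) = (U + U) + 2*16 = 2*U + 32 = 32 + 2*U)
1/(1/(-49956 - 30843) + R(a)) = 1/(1/(-49956 - 30843) + (32 + 2*2975)) = 1/(1/(-80799) + (32 + 5950)) = 1/(-1/80799 + 5982) = 1/(483339617/80799) = 80799/483339617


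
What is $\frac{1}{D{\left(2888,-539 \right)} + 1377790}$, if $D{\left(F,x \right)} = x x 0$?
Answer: $\frac{1}{1377790} \approx 7.258 \cdot 10^{-7}$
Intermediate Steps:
$D{\left(F,x \right)} = 0$ ($D{\left(F,x \right)} = x^{2} \cdot 0 = 0$)
$\frac{1}{D{\left(2888,-539 \right)} + 1377790} = \frac{1}{0 + 1377790} = \frac{1}{1377790}$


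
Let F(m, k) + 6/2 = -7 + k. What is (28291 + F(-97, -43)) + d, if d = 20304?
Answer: 48542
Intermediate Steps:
F(m, k) = -10 + k (F(m, k) = -3 + (-7 + k) = -10 + k)
(28291 + F(-97, -43)) + d = (28291 + (-10 - 43)) + 20304 = (28291 - 53) + 20304 = 28238 + 20304 = 48542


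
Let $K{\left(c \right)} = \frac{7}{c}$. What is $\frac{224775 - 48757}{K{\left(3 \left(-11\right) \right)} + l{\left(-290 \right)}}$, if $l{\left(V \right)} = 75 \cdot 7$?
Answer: $\frac{2904297}{8659} \approx 335.41$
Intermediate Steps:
$l{\left(V \right)} = 525$
$\frac{224775 - 48757}{K{\left(3 \left(-11\right) \right)} + l{\left(-290 \right)}} = \frac{224775 - 48757}{\frac{7}{3 \left(-11\right)} + 525} = \frac{176018}{\frac{7}{-33} + 525} = \frac{176018}{7 \left(- \frac{1}{33}\right) + 525} = \frac{176018}{- \frac{7}{33} + 525} = \frac{176018}{\frac{17318}{33}} = 176018 \cdot \frac{33}{17318} = \frac{2904297}{8659}$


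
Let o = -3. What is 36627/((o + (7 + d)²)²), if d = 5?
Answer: 12209/6627 ≈ 1.8423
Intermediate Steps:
36627/((o + (7 + d)²)²) = 36627/((-3 + (7 + 5)²)²) = 36627/((-3 + 12²)²) = 36627/((-3 + 144)²) = 36627/(141²) = 36627/19881 = 36627*(1/19881) = 12209/6627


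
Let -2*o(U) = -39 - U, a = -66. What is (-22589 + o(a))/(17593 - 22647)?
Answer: 45205/10108 ≈ 4.4722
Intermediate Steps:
o(U) = 39/2 + U/2 (o(U) = -(-39 - U)/2 = 39/2 + U/2)
(-22589 + o(a))/(17593 - 22647) = (-22589 + (39/2 + (1/2)*(-66)))/(17593 - 22647) = (-22589 + (39/2 - 33))/(-5054) = (-22589 - 27/2)*(-1/5054) = -45205/2*(-1/5054) = 45205/10108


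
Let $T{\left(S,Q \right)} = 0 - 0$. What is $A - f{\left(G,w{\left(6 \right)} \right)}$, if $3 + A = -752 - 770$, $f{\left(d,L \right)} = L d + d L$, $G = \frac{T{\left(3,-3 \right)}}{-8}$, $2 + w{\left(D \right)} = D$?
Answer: $-1525$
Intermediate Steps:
$T{\left(S,Q \right)} = 0$ ($T{\left(S,Q \right)} = 0 + 0 = 0$)
$w{\left(D \right)} = -2 + D$
$G = 0$ ($G = \frac{0}{-8} = 0 \left(- \frac{1}{8}\right) = 0$)
$f{\left(d,L \right)} = 2 L d$ ($f{\left(d,L \right)} = L d + L d = 2 L d$)
$A = -1525$ ($A = -3 - 1522 = -1525$)
$A - f{\left(G,w{\left(6 \right)} \right)} = -1525 - 2 \left(-2 + 6\right) 0 = -1525 - 2 \cdot 4 \cdot 0 = -1525 - 0 = -1525 + 0 = -1525$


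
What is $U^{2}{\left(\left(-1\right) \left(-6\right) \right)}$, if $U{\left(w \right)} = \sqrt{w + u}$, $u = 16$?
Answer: $22$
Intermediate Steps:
$U{\left(w \right)} = \sqrt{16 + w}$ ($U{\left(w \right)} = \sqrt{w + 16} = \sqrt{16 + w}$)
$U^{2}{\left(\left(-1\right) \left(-6\right) \right)} = \left(\sqrt{16 - -6}\right)^{2} = \left(\sqrt{16 + 6}\right)^{2} = \left(\sqrt{22}\right)^{2} = 22$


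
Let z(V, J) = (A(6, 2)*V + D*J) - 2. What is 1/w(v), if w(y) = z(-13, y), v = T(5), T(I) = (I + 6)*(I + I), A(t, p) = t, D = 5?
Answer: 1/470 ≈ 0.0021277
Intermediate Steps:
z(V, J) = -2 + 5*J + 6*V (z(V, J) = (6*V + 5*J) - 2 = (5*J + 6*V) - 2 = -2 + 5*J + 6*V)
T(I) = 2*I*(6 + I) (T(I) = (6 + I)*(2*I) = 2*I*(6 + I))
v = 110 (v = 2*5*(6 + 5) = 2*5*11 = 110)
w(y) = -80 + 5*y (w(y) = -2 + 5*y + 6*(-13) = -2 + 5*y - 78 = -80 + 5*y)
1/w(v) = 1/(-80 + 5*110) = 1/(-80 + 550) = 1/470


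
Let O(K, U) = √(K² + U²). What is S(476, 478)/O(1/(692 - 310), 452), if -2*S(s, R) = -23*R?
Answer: 2099854*√29812856897/29812856897 ≈ 12.161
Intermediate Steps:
S(s, R) = 23*R/2 (S(s, R) = -(-23)*R/2 = 23*R/2)
S(476, 478)/O(1/(692 - 310), 452) = ((23/2)*478)/(√((1/(692 - 310))² + 452²)) = 5497/(√((1/382)² + 204304)) = 5497/(√(1/145924 + 204304)) = 5497/(√(29812856897/145924)) = 5497/((√29812856897/382)) = 5497*(382*√29812856897/29812856897) = 2099854*√29812856897/29812856897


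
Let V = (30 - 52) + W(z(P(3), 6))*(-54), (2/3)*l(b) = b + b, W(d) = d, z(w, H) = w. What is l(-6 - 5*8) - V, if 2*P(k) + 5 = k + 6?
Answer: -8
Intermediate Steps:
P(k) = 1/2 + k/2 (P(k) = -5/2 + (k + 6)/2 = -5/2 + (6 + k)/2 = -5/2 + (3 + k/2) = 1/2 + k/2)
l(b) = 3*b (l(b) = 3*(b + b)/2 = 3*(2*b)/2 = 3*b)
V = -130 (V = (30 - 52) + (1/2 + (1/2)*3)*(-54) = -22 + (1/2 + 3/2)*(-54) = -22 + 2*(-54) = -22 - 108 = -130)
l(-6 - 5*8) - V = 3*(-6 - 5*8) - 1*(-130) = 3*(-6 - 40) + 130 = 3*(-46) + 130 = -138 + 130 = -8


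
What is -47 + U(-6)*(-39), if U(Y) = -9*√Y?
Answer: -47 + 351*I*√6 ≈ -47.0 + 859.77*I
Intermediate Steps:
-47 + U(-6)*(-39) = -47 - 9*I*√6*(-39) = -47 + 351*I*√6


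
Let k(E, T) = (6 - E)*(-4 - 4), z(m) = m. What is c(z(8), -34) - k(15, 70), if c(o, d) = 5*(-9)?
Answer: -117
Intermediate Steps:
c(o, d) = -45
k(E, T) = -48 + 8*E (k(E, T) = (6 - E)*(-8) = -48 + 8*E)
c(z(8), -34) - k(15, 70) = -45 - (-48 + 8*15) = -45 - (-48 + 120) = -45 - 1*72 = -45 - 72 = -117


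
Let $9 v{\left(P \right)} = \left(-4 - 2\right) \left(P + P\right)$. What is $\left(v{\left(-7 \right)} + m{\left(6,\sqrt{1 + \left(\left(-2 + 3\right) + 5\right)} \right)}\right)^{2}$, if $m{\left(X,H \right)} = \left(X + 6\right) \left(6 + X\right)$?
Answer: $\frac{211600}{9} \approx 23511.0$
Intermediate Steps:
$v{\left(P \right)} = - \frac{4 P}{3}$ ($v{\left(P \right)} = \frac{\left(-4 - 2\right) \left(P + P\right)}{9} = \frac{\left(-6\right) 2 P}{9} = \frac{\left(-12\right) P}{9} = - \frac{4 P}{3}$)
$m{\left(X,H \right)} = \left(6 + X\right)^{2}$ ($m{\left(X,H \right)} = \left(6 + X\right) \left(6 + X\right) = \left(6 + X\right)^{2}$)
$\left(v{\left(-7 \right)} + m{\left(6,\sqrt{1 + \left(\left(-2 + 3\right) + 5\right)} \right)}\right)^{2} = \left(\left(- \frac{4}{3}\right) \left(-7\right) + \left(6 + 6\right)^{2}\right)^{2} = \left(\frac{28}{3} + 12^{2}\right)^{2} = \left(\frac{28}{3} + 144\right)^{2} = \left(\frac{460}{3}\right)^{2} = \frac{211600}{9}$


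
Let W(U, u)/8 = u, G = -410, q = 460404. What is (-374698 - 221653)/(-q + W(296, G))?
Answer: 596351/463684 ≈ 1.2861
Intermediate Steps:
W(U, u) = 8*u
(-374698 - 221653)/(-q + W(296, G)) = (-374698 - 221653)/(-1*460404 + 8*(-410)) = -596351/(-460404 - 3280) = -596351/(-463684) = -596351*(-1/463684) = 596351/463684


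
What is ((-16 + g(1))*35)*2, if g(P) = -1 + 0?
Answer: -1190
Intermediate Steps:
g(P) = -1
((-16 + g(1))*35)*2 = ((-16 - 1)*35)*2 = -17*35*2 = -595*2 = -1190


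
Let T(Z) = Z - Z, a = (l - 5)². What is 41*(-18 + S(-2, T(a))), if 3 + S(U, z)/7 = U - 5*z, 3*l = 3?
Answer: -2173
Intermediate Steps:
l = 1 (l = (⅓)*3 = 1)
a = 16 (a = (1 - 5)² = (-4)² = 16)
T(Z) = 0
S(U, z) = -21 - 35*z + 7*U (S(U, z) = -21 + 7*(U - 5*z) = -21 + (-35*z + 7*U) = -21 - 35*z + 7*U)
41*(-18 + S(-2, T(a))) = 41*(-18 + (-21 - 35*0 + 7*(-2))) = 41*(-18 + (-21 + 0 - 14)) = 41*(-18 - 35) = 41*(-53) = -2173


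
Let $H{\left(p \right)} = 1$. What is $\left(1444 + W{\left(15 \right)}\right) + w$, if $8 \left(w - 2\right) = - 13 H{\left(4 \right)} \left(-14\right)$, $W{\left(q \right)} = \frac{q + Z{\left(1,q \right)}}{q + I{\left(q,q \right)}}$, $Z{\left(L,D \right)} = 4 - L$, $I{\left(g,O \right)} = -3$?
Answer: $\frac{5881}{4} \approx 1470.3$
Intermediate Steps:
$W{\left(q \right)} = \frac{3 + q}{-3 + q}$ ($W{\left(q \right)} = \frac{q + \left(4 - 1\right)}{q - 3} = \frac{q + \left(4 - 1\right)}{-3 + q} = \frac{q + 3}{-3 + q} = \frac{3 + q}{-3 + q}$)
$w = \frac{99}{4}$ ($w = 2 + \frac{\left(-13\right) 1 \left(-14\right)}{8} = 2 + \frac{\left(-13\right) \left(-14\right)}{8} = 2 + \frac{1}{8} \cdot 182 = 2 + \frac{91}{4} = \frac{99}{4} \approx 24.75$)
$\left(1444 + W{\left(15 \right)}\right) + w = \left(1444 + \frac{3 + 15}{-3 + 15}\right) + \frac{99}{4} = \left(1444 + \frac{1}{12} \cdot 18\right) + \frac{99}{4} = \left(1444 + \frac{3}{2}\right) + \frac{99}{4} = \frac{2891}{2} + \frac{99}{4} = \frac{5881}{4}$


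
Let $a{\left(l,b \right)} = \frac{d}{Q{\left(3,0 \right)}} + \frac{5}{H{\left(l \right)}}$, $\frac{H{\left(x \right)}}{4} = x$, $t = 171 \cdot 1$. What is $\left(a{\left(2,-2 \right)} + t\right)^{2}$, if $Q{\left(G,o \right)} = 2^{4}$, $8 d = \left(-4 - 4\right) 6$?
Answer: $\frac{469225}{16} \approx 29327.0$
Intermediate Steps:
$t = 171$
$H{\left(x \right)} = 4 x$
$d = -6$ ($d = \frac{\left(-4 - 4\right) 6}{8} = \frac{\left(-8\right) 6}{8} = \frac{1}{8} \left(-48\right) = -6$)
$Q{\left(G,o \right)} = 16$
$a{\left(l,b \right)} = - \frac{3}{8} + \frac{5}{4 l}$ ($a{\left(l,b \right)} = - \frac{6}{16} + \frac{5}{4 l} = \left(-6\right) \frac{1}{16} + 5 \frac{1}{4 l} = - \frac{3}{8} + \frac{5}{4 l}$)
$\left(a{\left(2,-2 \right)} + t\right)^{2} = \left(\frac{10 - 6}{8 \cdot 2} + 171\right)^{2} = \left(\frac{1}{8} \cdot \frac{1}{2} \left(10 - 6\right) + 171\right)^{2} = \left(\frac{1}{8} \cdot \frac{1}{2} \cdot 4 + 171\right)^{2} = \left(\frac{1}{4} + 171\right)^{2} = \left(\frac{685}{4}\right)^{2} = \frac{469225}{16}$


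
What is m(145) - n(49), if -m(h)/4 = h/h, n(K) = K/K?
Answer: -5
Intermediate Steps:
n(K) = 1
m(h) = -4 (m(h) = -4*h/h = -4*1 = -4)
m(145) - n(49) = -4 - 1*1 = -4 - 1 = -5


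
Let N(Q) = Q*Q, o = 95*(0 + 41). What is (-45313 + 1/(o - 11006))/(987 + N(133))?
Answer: -80555186/33201259 ≈ -2.4263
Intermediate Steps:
o = 3895 (o = 95*41 = 3895)
N(Q) = Q²
(-45313 + 1/(o - 11006))/(987 + N(133)) = (-45313 + 1/(3895 - 11006))/(987 + 133²) = (-45313 + 1/(-7111))/(987 + 17689) = (-45313 - 1/7111)/18676 = -322220744/7111*1/18676 = -80555186/33201259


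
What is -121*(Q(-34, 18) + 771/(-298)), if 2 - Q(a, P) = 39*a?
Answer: -47791733/298 ≈ -1.6038e+5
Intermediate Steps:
Q(a, P) = 2 - 39*a
-121*(Q(-34, 18) + 771/(-298)) = -121*((2 - 39*(-34)) + 771/(-298)) = -121*((2 + 1326) + 771*(-1/298)) = -121*(1328 - 771/298) = -121*394973/298 = -47791733/298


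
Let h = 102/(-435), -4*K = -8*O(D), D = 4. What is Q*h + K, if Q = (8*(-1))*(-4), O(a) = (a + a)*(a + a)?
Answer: 17472/145 ≈ 120.50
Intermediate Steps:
O(a) = 4*a² (O(a) = (2*a)*(2*a) = 4*a²)
K = 128 (K = -(-2)*4*4² = -(-2)*4*16 = -(-2)*64 = -¼*(-512) = 128)
h = -34/145 (h = 102*(-1/435) = -34/145 ≈ -0.23448)
Q = 32 (Q = -8*(-4) = 32)
Q*h + K = 32*(-34/145) + 128 = -1088/145 + 128 = 17472/145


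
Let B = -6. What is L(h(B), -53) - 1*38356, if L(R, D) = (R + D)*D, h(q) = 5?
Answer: -35812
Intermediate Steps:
L(R, D) = D*(D + R) (L(R, D) = (D + R)*D = D*(D + R))
L(h(B), -53) - 1*38356 = -53*(-53 + 5) - 1*38356 = -53*(-48) - 38356 = 2544 - 38356 = -35812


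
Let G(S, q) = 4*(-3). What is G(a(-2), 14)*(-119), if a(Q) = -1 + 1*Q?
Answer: 1428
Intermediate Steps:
a(Q) = -1 + Q
G(S, q) = -12
G(a(-2), 14)*(-119) = -12*(-119) = 1428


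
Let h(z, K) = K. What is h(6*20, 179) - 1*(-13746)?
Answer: 13925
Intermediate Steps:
h(6*20, 179) - 1*(-13746) = 179 - 1*(-13746) = 179 + 13746 = 13925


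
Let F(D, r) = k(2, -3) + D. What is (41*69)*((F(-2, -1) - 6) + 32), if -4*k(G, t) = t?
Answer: 280071/4 ≈ 70018.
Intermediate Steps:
k(G, t) = -t/4
F(D, r) = ¾ + D (F(D, r) = -¼*(-3) + D = ¾ + D)
(41*69)*((F(-2, -1) - 6) + 32) = (41*69)*(((¾ - 2) - 6) + 32) = 2829*((-5/4 - 6) + 32) = 2829*(-29/4 + 32) = 2829*(99/4) = 280071/4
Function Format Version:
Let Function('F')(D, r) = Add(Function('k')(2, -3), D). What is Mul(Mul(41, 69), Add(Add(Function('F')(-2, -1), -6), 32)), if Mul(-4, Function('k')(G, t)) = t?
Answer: Rational(280071, 4) ≈ 70018.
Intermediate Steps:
Function('k')(G, t) = Mul(Rational(-1, 4), t)
Function('F')(D, r) = Add(Rational(3, 4), D) (Function('F')(D, r) = Add(Mul(Rational(-1, 4), -3), D) = Add(Rational(3, 4), D))
Mul(Mul(41, 69), Add(Add(Function('F')(-2, -1), -6), 32)) = Mul(Mul(41, 69), Add(Add(Add(Rational(3, 4), -2), -6), 32)) = Mul(2829, Add(Add(Rational(-5, 4), -6), 32)) = Mul(2829, Add(Rational(-29, 4), 32)) = Mul(2829, Rational(99, 4)) = Rational(280071, 4)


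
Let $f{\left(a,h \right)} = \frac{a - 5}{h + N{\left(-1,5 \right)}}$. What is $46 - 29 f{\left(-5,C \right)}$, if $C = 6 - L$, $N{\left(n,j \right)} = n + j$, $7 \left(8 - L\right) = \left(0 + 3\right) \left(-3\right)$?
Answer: $452$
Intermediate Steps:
$L = \frac{65}{7}$ ($L = 8 - \frac{\left(0 + 3\right) \left(-3\right)}{7} = 8 - \frac{3 \left(-3\right)}{7} = 8 - - \frac{9}{7} = 8 + \frac{9}{7} = \frac{65}{7} \approx 9.2857$)
$N{\left(n,j \right)} = j + n$
$C = - \frac{23}{7}$ ($C = 6 - \frac{65}{7} = - \frac{23}{7} \approx -3.2857$)
$f{\left(a,h \right)} = \frac{-5 + a}{4 + h}$ ($f{\left(a,h \right)} = \frac{a - 5}{h + \left(5 - 1\right)} = \frac{-5 + a}{h + 4} = \frac{-5 + a}{4 + h}$)
$46 - 29 f{\left(-5,C \right)} = 46 - 29 \frac{-5 - 5}{4 - \frac{23}{7}} = 46 - 29 \frac{1}{\frac{5}{7}} \left(-10\right) = 46 - 29 \cdot \frac{7}{5} \left(-10\right) = 46 - -406 = 46 + 406 = 452$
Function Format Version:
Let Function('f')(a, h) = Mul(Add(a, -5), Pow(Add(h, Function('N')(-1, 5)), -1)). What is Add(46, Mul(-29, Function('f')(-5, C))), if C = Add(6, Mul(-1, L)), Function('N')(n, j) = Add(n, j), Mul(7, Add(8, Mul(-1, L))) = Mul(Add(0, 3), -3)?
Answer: 452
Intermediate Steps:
L = Rational(65, 7) (L = Add(8, Mul(Rational(-1, 7), Mul(Add(0, 3), -3))) = Add(8, Mul(Rational(-1, 7), Mul(3, -3))) = Add(8, Mul(Rational(-1, 7), -9)) = Add(8, Rational(9, 7)) = Rational(65, 7) ≈ 9.2857)
Function('N')(n, j) = Add(j, n)
C = Rational(-23, 7) (C = Add(6, Mul(-1, Rational(65, 7))) = Add(6, Rational(-65, 7)) = Rational(-23, 7) ≈ -3.2857)
Function('f')(a, h) = Mul(Pow(Add(4, h), -1), Add(-5, a)) (Function('f')(a, h) = Mul(Add(a, -5), Pow(Add(h, Add(5, -1)), -1)) = Mul(Add(-5, a), Pow(Add(h, 4), -1)) = Mul(Add(-5, a), Pow(Add(4, h), -1)) = Mul(Pow(Add(4, h), -1), Add(-5, a)))
Add(46, Mul(-29, Function('f')(-5, C))) = Add(46, Mul(-29, Mul(Pow(Add(4, Rational(-23, 7)), -1), Add(-5, -5)))) = Add(46, Mul(-29, Mul(Pow(Rational(5, 7), -1), -10))) = Add(46, Mul(-29, Mul(Rational(7, 5), -10))) = Add(46, Mul(-29, -14)) = Add(46, 406) = 452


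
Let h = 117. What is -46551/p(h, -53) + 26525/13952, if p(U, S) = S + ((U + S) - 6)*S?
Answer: 12413953/739456 ≈ 16.788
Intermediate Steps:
p(U, S) = S + S*(-6 + S + U) (p(U, S) = S + ((S + U) - 6)*S = S + (-6 + S + U)*S = S + S*(-6 + S + U))
-46551/p(h, -53) + 26525/13952 = -46551*(-1/(53*(-5 - 53 + 117))) + 26525/13952 = -46551/((-53*59)) + 26525*(1/13952) = -46551/(-3127) + 26525/13952 = -46551*(-1/3127) + 26525/13952 = 789/53 + 26525/13952 = 12413953/739456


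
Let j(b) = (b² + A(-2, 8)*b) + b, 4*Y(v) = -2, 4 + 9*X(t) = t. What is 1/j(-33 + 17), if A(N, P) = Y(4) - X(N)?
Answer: 3/712 ≈ 0.0042135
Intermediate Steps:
X(t) = -4/9 + t/9
Y(v) = -½ (Y(v) = (¼)*(-2) = -½)
A(N, P) = -1/18 - N/9 (A(N, P) = -½ - (-4/9 + N/9) = -½ + (4/9 - N/9) = -1/18 - N/9)
j(b) = b² + 7*b/6 (j(b) = (b² + (-1/18 - ⅑*(-2))*b) + b = (b² + (-1/18 + 2/9)*b) + b = (b² + b/6) + b = b² + 7*b/6)
1/j(-33 + 17) = 1/((-33 + 17)*(7 + 6*(-33 + 17))/6) = 1/((⅙)*(-16)*(7 + 6*(-16))) = 1/((⅙)*(-16)*(7 - 96)) = 1/((⅙)*(-16)*(-89)) = 1/(712/3) = 3/712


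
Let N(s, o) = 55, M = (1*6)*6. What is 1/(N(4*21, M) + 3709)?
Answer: 1/3764 ≈ 0.00026567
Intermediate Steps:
M = 36 (M = 6*6 = 36)
1/(N(4*21, M) + 3709) = 1/(55 + 3709) = 1/3764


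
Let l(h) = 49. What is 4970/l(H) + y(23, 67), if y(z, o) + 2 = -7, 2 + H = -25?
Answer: 647/7 ≈ 92.429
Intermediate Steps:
H = -27 (H = -2 - 25 = -27)
y(z, o) = -9 (y(z, o) = -2 - 7 = -9)
4970/l(H) + y(23, 67) = 4970/49 - 9 = 4970*(1/49) - 9 = 710/7 - 9 = 647/7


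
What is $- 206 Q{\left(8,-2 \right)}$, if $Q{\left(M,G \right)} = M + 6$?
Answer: $-2884$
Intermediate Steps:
$Q{\left(M,G \right)} = 6 + M$
$- 206 Q{\left(8,-2 \right)} = - 206 \left(6 + 8\right) = \left(-206\right) 14 = -2884$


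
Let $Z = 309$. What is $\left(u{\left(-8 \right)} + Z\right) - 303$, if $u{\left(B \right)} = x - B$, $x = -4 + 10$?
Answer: $20$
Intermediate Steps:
$x = 6$
$u{\left(B \right)} = 6 - B$
$\left(u{\left(-8 \right)} + Z\right) - 303 = \left(\left(6 - -8\right) + 309\right) - 303 = \left(\left(6 + 8\right) + 309\right) - 303 = \left(14 + 309\right) - 303 = 323 - 303 = 20$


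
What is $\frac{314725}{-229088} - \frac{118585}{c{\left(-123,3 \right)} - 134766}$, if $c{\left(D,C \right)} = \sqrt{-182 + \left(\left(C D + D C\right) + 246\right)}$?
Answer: $- \frac{205488911761907}{416066771850784} + \frac{23717 i \sqrt{674}}{3632375086} \approx -0.49388 + 0.00016951 i$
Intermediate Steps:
$c{\left(D,C \right)} = \sqrt{64 + 2 C D}$ ($c{\left(D,C \right)} = \sqrt{-182 + \left(\left(C D + C D\right) + 246\right)} = \sqrt{-182 + \left(2 C D + 246\right)} = \sqrt{-182 + \left(246 + 2 C D\right)} = \sqrt{64 + 2 C D}$)
$\frac{314725}{-229088} - \frac{118585}{c{\left(-123,3 \right)} - 134766} = \frac{314725}{-229088} - \frac{118585}{\sqrt{64 + 2 \cdot 3 \left(-123\right)} - 134766} = 314725 \left(- \frac{1}{229088}\right) - \frac{118585}{\sqrt{64 - 738} - 134766} = - \frac{314725}{229088} - \frac{118585}{\sqrt{-674} - 134766} = - \frac{314725}{229088} - \frac{118585}{i \sqrt{674} - 134766} = - \frac{314725}{229088} - \frac{118585}{-134766 + i \sqrt{674}}$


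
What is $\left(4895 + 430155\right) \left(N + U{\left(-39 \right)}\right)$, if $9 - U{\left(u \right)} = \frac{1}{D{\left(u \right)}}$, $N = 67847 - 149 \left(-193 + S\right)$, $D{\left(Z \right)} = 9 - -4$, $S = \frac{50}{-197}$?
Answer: $\frac{107684683637300}{2561} \approx 4.2048 \cdot 10^{10}$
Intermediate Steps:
$S = - \frac{50}{197}$ ($S = 50 \left(- \frac{1}{197}\right) = - \frac{50}{197} \approx -0.25381$)
$D{\left(Z \right)} = 13$ ($D{\left(Z \right)} = 9 + 4 = 13$)
$N = \frac{19038438}{197}$ ($N = 67847 - 149 \left(-193 - \frac{50}{197}\right) = 67847 - 149 \left(- \frac{38071}{197}\right) = 67847 - - \frac{5672579}{197} = 67847 + \frac{5672579}{197} = \frac{19038438}{197} \approx 96642.0$)
$U{\left(u \right)} = \frac{116}{13}$ ($U{\left(u \right)} = 9 - \frac{1}{13} = \frac{116}{13}$)
$\left(4895 + 430155\right) \left(N + U{\left(-39 \right)}\right) = \left(4895 + 430155\right) \left(\frac{19038438}{197} + \frac{116}{13}\right) = 435050 \cdot \frac{247522546}{2561} = \frac{107684683637300}{2561}$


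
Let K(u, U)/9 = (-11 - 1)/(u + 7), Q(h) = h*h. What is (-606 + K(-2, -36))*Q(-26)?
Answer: -2121288/5 ≈ -4.2426e+5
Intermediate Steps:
Q(h) = h²
K(u, U) = -108/(7 + u) (K(u, U) = 9*((-11 - 1)/(u + 7)) = 9*(-12/(7 + u)) = -108/(7 + u))
(-606 + K(-2, -36))*Q(-26) = (-606 - 108/(7 - 2))*(-26)² = (-606 - 108/5)*676 = -3138/5*676 = -2121288/5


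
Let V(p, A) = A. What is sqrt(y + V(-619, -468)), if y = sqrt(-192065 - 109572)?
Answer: sqrt(-468 + I*sqrt(301637)) ≈ 11.26 + 24.388*I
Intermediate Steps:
y = I*sqrt(301637) (y = sqrt(-301637) = I*sqrt(301637) ≈ 549.21*I)
sqrt(y + V(-619, -468)) = sqrt(I*sqrt(301637) - 468) = sqrt(-468 + I*sqrt(301637))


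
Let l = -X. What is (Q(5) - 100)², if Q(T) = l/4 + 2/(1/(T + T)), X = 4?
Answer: 6561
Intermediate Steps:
l = -4 (l = -1*4 = -4)
Q(T) = -1 + 4*T (Q(T) = -4/4 + 2/(1/(T + T)) = -4*¼ + 2/(1/(2*T)) = -1 + 2/((1/(2*T))) = -1 + 2*(2*T) = -1 + 4*T)
(Q(5) - 100)² = ((-1 + 4*5) - 100)² = ((-1 + 20) - 100)² = (19 - 100)² = (-81)² = 6561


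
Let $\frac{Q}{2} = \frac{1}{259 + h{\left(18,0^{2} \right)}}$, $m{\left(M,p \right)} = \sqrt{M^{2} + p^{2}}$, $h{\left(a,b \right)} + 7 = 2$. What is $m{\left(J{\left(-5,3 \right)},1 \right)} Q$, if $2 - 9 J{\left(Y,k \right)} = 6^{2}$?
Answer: $\frac{\sqrt{1237}}{1143} \approx 0.030771$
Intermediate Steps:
$h{\left(a,b \right)} = -5$ ($h{\left(a,b \right)} = -7 + 2 = -5$)
$J{\left(Y,k \right)} = - \frac{34}{9}$ ($J{\left(Y,k \right)} = \frac{2}{9} - \frac{6^{2}}{9} = \frac{2}{9} - 4 = - \frac{34}{9}$)
$Q = \frac{1}{127}$ ($Q = \frac{2}{259 - 5} = \frac{2}{254} = 2 \cdot \frac{1}{254} = \frac{1}{127} \approx 0.007874$)
$m{\left(J{\left(-5,3 \right)},1 \right)} Q = \sqrt{\left(- \frac{34}{9}\right)^{2} + 1^{2}} \cdot \frac{1}{127} = \sqrt{\frac{1156}{81} + 1} \cdot \frac{1}{127} = \sqrt{\frac{1237}{81}} \cdot \frac{1}{127} = \frac{\sqrt{1237}}{9} \cdot \frac{1}{127} = \frac{\sqrt{1237}}{1143}$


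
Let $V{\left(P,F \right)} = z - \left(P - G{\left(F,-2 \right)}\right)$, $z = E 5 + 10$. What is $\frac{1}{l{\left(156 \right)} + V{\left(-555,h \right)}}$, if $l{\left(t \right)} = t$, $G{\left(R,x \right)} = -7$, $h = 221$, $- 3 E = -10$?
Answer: $\frac{3}{2192} \approx 0.0013686$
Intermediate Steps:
$E = \frac{10}{3}$ ($E = \left(- \frac{1}{3}\right) \left(-10\right) = \frac{10}{3} \approx 3.3333$)
$z = \frac{80}{3}$ ($z = \frac{10}{3} \cdot 5 + 10 = \frac{50}{3} + 10 = \frac{80}{3} \approx 26.667$)
$V{\left(P,F \right)} = \frac{59}{3} - P$ ($V{\left(P,F \right)} = \frac{80}{3} - \left(7 + P\right) = \frac{59}{3} - P$)
$\frac{1}{l{\left(156 \right)} + V{\left(-555,h \right)}} = \frac{1}{156 + \left(\frac{59}{3} - -555\right)} = \frac{1}{156 + \left(\frac{59}{3} + 555\right)} = \frac{1}{156 + \frac{1724}{3}} = \frac{1}{\frac{2192}{3}} = \frac{3}{2192}$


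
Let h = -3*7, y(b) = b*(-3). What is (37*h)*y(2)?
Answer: 4662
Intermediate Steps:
y(b) = -3*b
h = -21
(37*h)*y(2) = (37*(-21))*(-3*2) = -777*(-6) = 4662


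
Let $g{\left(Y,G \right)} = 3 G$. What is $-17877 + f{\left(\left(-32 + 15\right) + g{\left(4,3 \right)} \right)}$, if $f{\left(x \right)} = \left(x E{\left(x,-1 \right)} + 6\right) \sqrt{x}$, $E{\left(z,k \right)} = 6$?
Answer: $-17877 - 84 i \sqrt{2} \approx -17877.0 - 118.79 i$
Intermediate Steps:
$f{\left(x \right)} = \sqrt{x} \left(6 + 6 x\right)$ ($f{\left(x \right)} = \left(x 6 + 6\right) \sqrt{x} = \left(6 x + 6\right) \sqrt{x} = \left(6 + 6 x\right) \sqrt{x} = \sqrt{x} \left(6 + 6 x\right)$)
$-17877 + f{\left(\left(-32 + 15\right) + g{\left(4,3 \right)} \right)} = -17877 + 6 \sqrt{\left(-32 + 15\right) + 3 \cdot 3} \left(1 + \left(\left(-32 + 15\right) + 3 \cdot 3\right)\right) = -17877 + 6 \sqrt{-17 + 9} \left(1 + \left(-17 + 9\right)\right) = -17877 + 6 \sqrt{-8} \left(1 - 8\right) = -17877 + 6 \cdot 2 i \sqrt{2} \left(-7\right) = -17877 - 84 i \sqrt{2}$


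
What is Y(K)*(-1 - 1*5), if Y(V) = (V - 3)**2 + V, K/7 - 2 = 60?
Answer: -1117170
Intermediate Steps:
K = 434 (K = 14 + 7*60 = 14 + 420 = 434)
Y(V) = V + (-3 + V)**2 (Y(V) = (-3 + V)**2 + V = V + (-3 + V)**2)
Y(K)*(-1 - 1*5) = (434 + (-3 + 434)**2)*(-1 - 1*5) = (434 + 431**2)*(-1 - 5) = (434 + 185761)*(-6) = 186195*(-6) = -1117170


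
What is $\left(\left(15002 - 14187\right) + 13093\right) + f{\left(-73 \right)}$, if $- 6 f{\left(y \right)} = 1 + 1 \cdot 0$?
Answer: $\frac{83447}{6} \approx 13908.0$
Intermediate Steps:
$f{\left(y \right)} = - \frac{1}{6}$ ($f{\left(y \right)} = - \frac{1 + 1 \cdot 0}{6} = - \frac{1 + 0}{6} = \left(- \frac{1}{6}\right) 1 = - \frac{1}{6}$)
$\left(\left(15002 - 14187\right) + 13093\right) + f{\left(-73 \right)} = \left(\left(15002 - 14187\right) + 13093\right) - \frac{1}{6} = \left(815 + 13093\right) - \frac{1}{6} = 13908 - \frac{1}{6} = \frac{83447}{6}$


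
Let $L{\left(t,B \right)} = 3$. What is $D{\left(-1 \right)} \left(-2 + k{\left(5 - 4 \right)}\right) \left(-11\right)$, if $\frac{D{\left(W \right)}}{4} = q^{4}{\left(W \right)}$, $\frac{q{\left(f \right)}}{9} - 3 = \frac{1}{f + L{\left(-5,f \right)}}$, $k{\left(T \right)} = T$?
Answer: $\frac{173282571}{4} \approx 4.3321 \cdot 10^{7}$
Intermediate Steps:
$q{\left(f \right)} = 27 + \frac{9}{3 + f}$ ($q{\left(f \right)} = 27 + \frac{9}{f + 3} = 27 + \frac{9}{3 + f}$)
$D{\left(W \right)} = \frac{26244 \left(10 + 3 W\right)^{4}}{\left(3 + W\right)^{4}}$ ($D{\left(W \right)} = 4 \left(\frac{9 \left(10 + 3 W\right)}{3 + W}\right)^{4} = 4 \frac{6561 \left(10 + 3 W\right)^{4}}{\left(3 + W\right)^{4}} = \frac{26244 \left(10 + 3 W\right)^{4}}{\left(3 + W\right)^{4}}$)
$D{\left(-1 \right)} \left(-2 + k{\left(5 - 4 \right)}\right) \left(-11\right) = \frac{26244 \left(10 + 3 \left(-1\right)\right)^{4}}{\left(3 - 1\right)^{4}} \left(-2 + \left(5 - 4\right)\right) \left(-11\right) = \frac{26244 \left(10 - 3\right)^{4}}{16} \left(-2 + \left(5 - 4\right)\right) \left(-11\right) = 26244 \cdot \frac{1}{16} \cdot 7^{4} \left(-2 + 1\right) \left(-11\right) = 26244 \cdot \frac{1}{16} \cdot 2401 \left(\left(-1\right) \left(-11\right)\right) = \frac{15752961}{4} \cdot 11 = \frac{173282571}{4}$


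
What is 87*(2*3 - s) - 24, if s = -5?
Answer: 933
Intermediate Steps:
87*(2*3 - s) - 24 = 87*(2*3 - 1*(-5)) - 24 = 87*(6 + 5) - 24 = 87*11 - 24 = 957 - 24 = 933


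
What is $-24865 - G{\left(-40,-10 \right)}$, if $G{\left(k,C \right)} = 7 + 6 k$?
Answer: $-24632$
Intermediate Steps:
$-24865 - G{\left(-40,-10 \right)} = -24865 - \left(7 + 6 \left(-40\right)\right) = -24865 - \left(7 - 240\right) = -24865 - -233 = -24865 + 233 = -24632$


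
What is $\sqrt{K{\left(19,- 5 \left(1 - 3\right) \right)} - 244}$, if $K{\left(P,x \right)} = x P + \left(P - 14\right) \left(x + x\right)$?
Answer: $\sqrt{46} \approx 6.7823$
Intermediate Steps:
$K{\left(P,x \right)} = P x + 2 x \left(-14 + P\right)$ ($K{\left(P,x \right)} = P x + \left(-14 + P\right) 2 x = P x + 2 x \left(-14 + P\right)$)
$\sqrt{K{\left(19,- 5 \left(1 - 3\right) \right)} - 244} = \sqrt{- 5 \left(1 - 3\right) \left(-28 + 3 \cdot 19\right) - 244} = \sqrt{\left(-5\right) \left(-2\right) \left(-28 + 57\right) - 244} = \sqrt{10 \cdot 29 - 244} = \sqrt{290 - 244} = \sqrt{46}$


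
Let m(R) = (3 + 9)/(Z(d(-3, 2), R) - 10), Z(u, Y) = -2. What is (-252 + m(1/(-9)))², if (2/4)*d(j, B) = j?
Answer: 64009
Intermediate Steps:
d(j, B) = 2*j
m(R) = -1 (m(R) = (3 + 9)/(-2 - 10) = 12/(-12) = 12*(-1/12) = -1)
(-252 + m(1/(-9)))² = (-252 - 1)² = (-253)² = 64009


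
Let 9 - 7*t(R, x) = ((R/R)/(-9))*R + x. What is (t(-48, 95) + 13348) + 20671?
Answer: 714125/21 ≈ 34006.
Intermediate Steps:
t(R, x) = 9/7 - x/7 + R/63 (t(R, x) = 9/7 - (((R/R)/(-9))*R + x)/7 = 9/7 - ((1*(-⅑))*R + x)/7 = 9/7 - (-R/9 + x)/7 = 9/7 - (x - R/9)/7 = 9/7 + (-x/7 + R/63) = 9/7 - x/7 + R/63)
(t(-48, 95) + 13348) + 20671 = ((9/7 - ⅐*95 + (1/63)*(-48)) + 13348) + 20671 = ((9/7 - 95/7 - 16/21) + 13348) + 20671 = (-274/21 + 13348) + 20671 = 280034/21 + 20671 = 714125/21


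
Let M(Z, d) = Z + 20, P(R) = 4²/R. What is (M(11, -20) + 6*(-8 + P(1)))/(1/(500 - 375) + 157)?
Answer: 9875/19626 ≈ 0.50316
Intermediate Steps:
P(R) = 16/R
M(Z, d) = 20 + Z
(M(11, -20) + 6*(-8 + P(1)))/(1/(500 - 375) + 157) = ((20 + 11) + 6*(-8 + 16/1))/(1/(500 - 375) + 157) = (31 + 6*(-8 + 16*1))/(1/125 + 157) = (31 + 6*(-8 + 16))/(1/125 + 157) = (31 + 6*8)/(19626/125) = (31 + 48)*(125/19626) = 79*(125/19626) = 9875/19626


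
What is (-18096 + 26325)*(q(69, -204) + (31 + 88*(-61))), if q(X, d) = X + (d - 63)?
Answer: -45547515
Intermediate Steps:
q(X, d) = -63 + X + d (q(X, d) = X + (-63 + d) = -63 + X + d)
(-18096 + 26325)*(q(69, -204) + (31 + 88*(-61))) = (-18096 + 26325)*((-63 + 69 - 204) + (31 + 88*(-61))) = 8229*(-198 + (31 - 5368)) = 8229*(-198 - 5337) = 8229*(-5535) = -45547515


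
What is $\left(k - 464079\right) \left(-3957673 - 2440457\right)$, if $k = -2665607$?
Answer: $20024137887180$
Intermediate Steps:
$\left(k - 464079\right) \left(-3957673 - 2440457\right) = \left(-2665607 - 464079\right) \left(-3957673 - 2440457\right) = \left(-3129686\right) \left(-6398130\right) = 20024137887180$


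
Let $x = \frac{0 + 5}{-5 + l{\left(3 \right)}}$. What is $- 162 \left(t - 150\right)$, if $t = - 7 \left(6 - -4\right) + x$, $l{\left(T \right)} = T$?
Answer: $36045$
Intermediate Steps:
$x = - \frac{5}{2}$ ($x = \frac{0 + 5}{-5 + 3} = \frac{5}{-2} = 5 \left(- \frac{1}{2}\right) = - \frac{5}{2} \approx -2.5$)
$t = - \frac{145}{2}$ ($t = - 7 \left(6 - -4\right) - \frac{5}{2} = - 7 \left(6 + 4\right) - \frac{5}{2} = \left(-7\right) 10 - \frac{5}{2} = -70 - \frac{5}{2} = - \frac{145}{2} \approx -72.5$)
$- 162 \left(t - 150\right) = - 162 \left(- \frac{145}{2} - 150\right) = \left(-162\right) \left(- \frac{445}{2}\right) = 36045$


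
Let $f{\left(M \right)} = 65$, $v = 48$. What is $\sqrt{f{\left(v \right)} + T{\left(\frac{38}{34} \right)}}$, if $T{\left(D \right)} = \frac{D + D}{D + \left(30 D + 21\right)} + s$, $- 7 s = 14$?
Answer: $\frac{\sqrt{14103914}}{473} \approx 7.9398$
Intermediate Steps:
$s = -2$ ($s = \left(- \frac{1}{7}\right) 14 = -2$)
$T{\left(D \right)} = -2 + \frac{2 D}{21 + 31 D}$ ($T{\left(D \right)} = \frac{D + D}{D + \left(30 D + 21\right)} - 2 = \frac{2 D}{D + \left(21 + 30 D\right)} - 2 = \frac{2 D}{21 + 31 D} - 2 = -2 + \frac{2 D}{21 + 31 D}$)
$\sqrt{f{\left(v \right)} + T{\left(\frac{38}{34} \right)}} = \sqrt{65 + \frac{6 \left(-7 - 10 \cdot \frac{38}{34}\right)}{21 + 31 \cdot \frac{38}{34}}} = \sqrt{65 + \frac{6 \left(-7 - 10 \cdot 38 \cdot \frac{1}{34}\right)}{21 + 31 \cdot 38 \cdot \frac{1}{34}}} = \sqrt{65 + \frac{6 \left(-7 - \frac{190}{17}\right)}{21 + 31 \cdot \frac{19}{17}}} = \sqrt{65 + \frac{6 \left(-7 - \frac{190}{17}\right)}{21 + \frac{589}{17}}} = \sqrt{65 + 6 \frac{1}{\frac{946}{17}} \left(- \frac{309}{17}\right)} = \sqrt{65 + 6 \cdot \frac{17}{946} \left(- \frac{309}{17}\right)} = \sqrt{65 - \frac{927}{473}} = \sqrt{\frac{29818}{473}} = \frac{\sqrt{14103914}}{473}$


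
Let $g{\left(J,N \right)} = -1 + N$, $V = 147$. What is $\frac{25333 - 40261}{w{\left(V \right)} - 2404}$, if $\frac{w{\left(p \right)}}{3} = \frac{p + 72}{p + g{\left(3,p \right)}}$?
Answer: $\frac{4373904}{703715} \approx 6.2154$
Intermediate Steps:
$w{\left(p \right)} = \frac{3 \left(72 + p\right)}{-1 + 2 p}$ ($w{\left(p \right)} = 3 \frac{p + 72}{p + \left(-1 + p\right)} = 3 \frac{72 + p}{-1 + 2 p} = \frac{3 \left(72 + p\right)}{-1 + 2 p}$)
$\frac{25333 - 40261}{w{\left(V \right)} - 2404} = \frac{25333 - 40261}{\frac{3 \left(72 + 147\right)}{-1 + 2 \cdot 147} - 2404} = - \frac{14928}{3 \frac{1}{-1 + 294} \cdot 219 - 2404} = - \frac{14928}{3 \cdot \frac{1}{293} \cdot 219 - 2404} = - \frac{14928}{\frac{657}{293} - 2404} = - \frac{14928}{- \frac{703715}{293}} = \left(-14928\right) \left(- \frac{293}{703715}\right) = \frac{4373904}{703715}$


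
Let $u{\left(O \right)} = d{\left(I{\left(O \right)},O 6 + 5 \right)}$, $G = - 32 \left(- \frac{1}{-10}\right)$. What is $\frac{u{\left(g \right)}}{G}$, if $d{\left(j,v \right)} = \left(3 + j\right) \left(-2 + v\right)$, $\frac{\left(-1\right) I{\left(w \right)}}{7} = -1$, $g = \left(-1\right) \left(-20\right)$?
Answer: $- \frac{3075}{8} \approx -384.38$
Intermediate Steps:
$g = 20$
$I{\left(w \right)} = 7$ ($I{\left(w \right)} = \left(-7\right) \left(-1\right) = 7$)
$G = - \frac{16}{5}$ ($G = - 32 \left(\left(-1\right) \left(- \frac{1}{10}\right)\right) = \left(-32\right) \frac{1}{10} = - \frac{16}{5} \approx -3.2$)
$d{\left(j,v \right)} = \left(-2 + v\right) \left(3 + j\right)$
$u{\left(O \right)} = 30 + 60 O$ ($u{\left(O \right)} = -6 - 14 + 3 \left(O 6 + 5\right) + 7 \left(O 6 + 5\right) = -6 - 14 + 3 \left(6 O + 5\right) + 7 \left(6 O + 5\right) = -6 - 14 + 3 \left(5 + 6 O\right) + 7 \left(5 + 6 O\right) = -6 - 14 + \left(15 + 18 O\right) + \left(35 + 42 O\right) = 30 + 60 O$)
$\frac{u{\left(g \right)}}{G} = \frac{30 + 60 \cdot 20}{- \frac{16}{5}} = \left(30 + 1200\right) \left(- \frac{5}{16}\right) = 1230 \left(- \frac{5}{16}\right) = - \frac{3075}{8}$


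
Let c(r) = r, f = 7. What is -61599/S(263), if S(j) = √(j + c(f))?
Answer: -20533*√30/30 ≈ -3748.8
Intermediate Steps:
S(j) = √(7 + j) (S(j) = √(j + 7) = √(7 + j))
-61599/S(263) = -61599/√(7 + 263) = -61599*√30/90 = -20533*√30/30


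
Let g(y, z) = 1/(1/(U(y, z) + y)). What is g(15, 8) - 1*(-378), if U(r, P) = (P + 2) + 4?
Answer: 407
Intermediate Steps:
U(r, P) = 6 + P (U(r, P) = (2 + P) + 4 = 6 + P)
g(y, z) = 6 + y + z (g(y, z) = 1/(1/((6 + z) + y)) = 1/(1/(6 + y + z)) = 6 + y + z)
g(15, 8) - 1*(-378) = (6 + 15 + 8) - 1*(-378) = 29 + 378 = 407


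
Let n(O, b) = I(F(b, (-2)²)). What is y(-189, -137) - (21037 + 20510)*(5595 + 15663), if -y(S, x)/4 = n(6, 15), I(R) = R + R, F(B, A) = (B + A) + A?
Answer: -883206310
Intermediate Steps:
F(B, A) = B + 2*A (F(B, A) = (A + B) + A = B + 2*A)
I(R) = 2*R
n(O, b) = 16 + 2*b (n(O, b) = 2*(b + 2*(-2)²) = 2*(b + 2*4) = 2*(b + 8) = 2*(8 + b) = 16 + 2*b)
y(S, x) = -184 (y(S, x) = -4*(16 + 2*15) = -4*(16 + 30) = -4*46 = -184)
y(-189, -137) - (21037 + 20510)*(5595 + 15663) = -184 - (21037 + 20510)*(5595 + 15663) = -184 - 41547*21258 = -184 - 1*883206126 = -184 - 883206126 = -883206310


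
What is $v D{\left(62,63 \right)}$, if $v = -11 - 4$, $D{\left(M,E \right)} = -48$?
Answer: $720$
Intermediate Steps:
$v = -15$
$v D{\left(62,63 \right)} = \left(-15\right) \left(-48\right) = 720$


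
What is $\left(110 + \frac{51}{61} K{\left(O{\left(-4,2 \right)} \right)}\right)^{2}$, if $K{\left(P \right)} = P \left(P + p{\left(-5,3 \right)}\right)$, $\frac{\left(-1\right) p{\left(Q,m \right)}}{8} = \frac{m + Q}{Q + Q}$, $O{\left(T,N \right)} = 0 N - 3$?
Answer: $\frac{1374110761}{93025} \approx 14771.0$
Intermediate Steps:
$O{\left(T,N \right)} = -3$ ($O{\left(T,N \right)} = 0 - 3 = -3$)
$p{\left(Q,m \right)} = - \frac{4 \left(Q + m\right)}{Q}$ ($p{\left(Q,m \right)} = - 8 \frac{m + Q}{Q + Q} = - 8 \frac{Q + m}{2 Q} = - \frac{4 \left(Q + m\right)}{Q}$)
$K{\left(P \right)} = P \left(- \frac{8}{5} + P\right)$ ($K{\left(P \right)} = P \left(P - \left(4 + \frac{12}{-5}\right)\right) = P \left(P - \left(4 + 12 \left(- \frac{1}{5}\right)\right)\right) = P \left(P + \left(-4 + \frac{12}{5}\right)\right) = P \left(P - \frac{8}{5}\right) = P \left(- \frac{8}{5} + P\right)$)
$\left(110 + \frac{51}{61} K{\left(O{\left(-4,2 \right)} \right)}\right)^{2} = \left(110 + \frac{51}{61} \cdot \frac{1}{5} \left(-3\right) \left(-8 + 5 \left(-3\right)\right)\right)^{2} = \left(110 + 51 \cdot \frac{1}{61} \cdot \frac{1}{5} \left(-3\right) \left(-8 - 15\right)\right)^{2} = \left(110 + \frac{51 \cdot \frac{1}{5} \left(-3\right) \left(-23\right)}{61}\right)^{2} = \left(110 + \frac{51}{61} \cdot \frac{69}{5}\right)^{2} = \left(110 + \frac{3519}{305}\right)^{2} = \left(\frac{37069}{305}\right)^{2} = \frac{1374110761}{93025}$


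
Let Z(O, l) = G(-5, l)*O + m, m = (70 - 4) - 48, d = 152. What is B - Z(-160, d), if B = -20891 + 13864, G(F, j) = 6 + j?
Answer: 18235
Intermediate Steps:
m = 18 (m = 66 - 48 = 18)
B = -7027
Z(O, l) = 18 + O*(6 + l) (Z(O, l) = (6 + l)*O + 18 = O*(6 + l) + 18 = 18 + O*(6 + l))
B - Z(-160, d) = -7027 - (18 - 160*(6 + 152)) = -7027 - (18 - 160*158) = -7027 - (18 - 25280) = -7027 - 1*(-25262) = -7027 + 25262 = 18235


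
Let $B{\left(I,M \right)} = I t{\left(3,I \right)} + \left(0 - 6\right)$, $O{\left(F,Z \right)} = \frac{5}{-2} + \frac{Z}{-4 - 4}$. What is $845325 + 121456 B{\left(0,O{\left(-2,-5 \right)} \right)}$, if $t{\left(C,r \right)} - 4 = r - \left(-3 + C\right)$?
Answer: $116589$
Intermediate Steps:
$t{\left(C,r \right)} = 7 + r - C$ ($t{\left(C,r \right)} = 4 - \left(-3 + C - r\right) = 4 + \left(3 + r - C\right) = 7 + r - C$)
$O{\left(F,Z \right)} = - \frac{5}{2} - \frac{Z}{8}$ ($O{\left(F,Z \right)} = 5 \left(- \frac{1}{2}\right) + \frac{Z}{-8} = - \frac{5}{2} + Z \left(- \frac{1}{8}\right) = - \frac{5}{2} - \frac{Z}{8}$)
$B{\left(I,M \right)} = -6 + I \left(4 + I\right)$ ($B{\left(I,M \right)} = I \left(7 + I - 3\right) + \left(0 - 6\right) = I \left(4 + I\right) - 6 = -6 + I \left(4 + I\right)$)
$845325 + 121456 B{\left(0,O{\left(-2,-5 \right)} \right)} = 845325 + 121456 \left(-6 + 0 \left(4 + 0\right)\right) = 845325 + 121456 \left(-6 + 0 \cdot 4\right) = 845325 + 121456 \left(-6 + 0\right) = 845325 + 121456 \left(-6\right) = 845325 - 728736 = 116589$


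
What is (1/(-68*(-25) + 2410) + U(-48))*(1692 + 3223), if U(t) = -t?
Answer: 193927223/822 ≈ 2.3592e+5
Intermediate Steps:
(1/(-68*(-25) + 2410) + U(-48))*(1692 + 3223) = (1/(-68*(-25) + 2410) - 1*(-48))*(1692 + 3223) = (1/(1700 + 2410) + 48)*4915 = (1/4110 + 48)*4915 = (197281/4110)*4915 = 193927223/822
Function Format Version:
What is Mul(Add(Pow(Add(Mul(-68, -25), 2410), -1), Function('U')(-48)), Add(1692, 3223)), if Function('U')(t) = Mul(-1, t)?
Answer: Rational(193927223, 822) ≈ 2.3592e+5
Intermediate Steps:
Mul(Add(Pow(Add(Mul(-68, -25), 2410), -1), Function('U')(-48)), Add(1692, 3223)) = Mul(Add(Pow(Add(Mul(-68, -25), 2410), -1), Mul(-1, -48)), Add(1692, 3223)) = Mul(Add(Pow(Add(1700, 2410), -1), 48), 4915) = Mul(Add(Pow(4110, -1), 48), 4915) = Mul(Add(Rational(1, 4110), 48), 4915) = Mul(Rational(197281, 4110), 4915) = Rational(193927223, 822)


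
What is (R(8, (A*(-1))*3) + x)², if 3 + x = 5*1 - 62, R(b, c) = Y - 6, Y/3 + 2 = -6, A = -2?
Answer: 8100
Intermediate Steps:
Y = -24 (Y = -6 + 3*(-6) = -6 - 18 = -24)
R(b, c) = -30 (R(b, c) = -24 - 6 = -30)
x = -60 (x = -3 + (5*1 - 62) = -3 + (5 - 62) = -3 - 57 = -60)
(R(8, (A*(-1))*3) + x)² = (-30 - 60)² = (-90)² = 8100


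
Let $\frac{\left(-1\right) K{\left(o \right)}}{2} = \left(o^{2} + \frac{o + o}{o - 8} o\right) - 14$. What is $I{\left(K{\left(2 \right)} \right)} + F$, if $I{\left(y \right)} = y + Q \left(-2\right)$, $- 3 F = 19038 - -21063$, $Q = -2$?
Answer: $- \frac{40021}{3} \approx -13340.0$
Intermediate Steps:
$F = -13367$ ($F = - \frac{19038 - -21063}{3} = - \frac{19038 + 21063}{3} = \left(- \frac{1}{3}\right) 40101 = -13367$)
$K{\left(o \right)} = 28 - 2 o^{2} - \frac{4 o^{2}}{-8 + o}$ ($K{\left(o \right)} = - 2 \left(\left(o^{2} + \frac{o + o}{o - 8} o\right) - 14\right) = - 2 \left(\left(o^{2} + \frac{2 o}{-8 + o} o\right) - 14\right) = - 2 \left(\left(o^{2} + \frac{2 o^{2}}{-8 + o}\right) - 14\right) = - 2 \left(-14 + o^{2} + \frac{2 o^{2}}{-8 + o}\right) = 28 - 2 o^{2} - \frac{4 o^{2}}{-8 + o}$)
$I{\left(y \right)} = 4 + y$ ($I{\left(y \right)} = y - -4 = y + 4 = 4 + y$)
$I{\left(K{\left(2 \right)} \right)} + F = \left(4 + \frac{2 \left(-112 - 2^{3} + 6 \cdot 2^{2} + 14 \cdot 2\right)}{-8 + 2}\right) - 13367 = \left(4 + \frac{2 \left(-112 - 8 + 6 \cdot 4 + 28\right)}{-6}\right) - 13367 = \left(4 + 2 \left(- \frac{1}{6}\right) \left(-112 - 8 + 24 + 28\right)\right) - 13367 = \left(4 + 2 \left(- \frac{1}{6}\right) \left(-68\right)\right) - 13367 = \left(4 + \frac{68}{3}\right) - 13367 = \frac{80}{3} - 13367 = - \frac{40021}{3}$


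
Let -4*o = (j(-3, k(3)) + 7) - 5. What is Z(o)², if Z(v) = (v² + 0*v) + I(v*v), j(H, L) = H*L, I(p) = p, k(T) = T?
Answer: 2401/64 ≈ 37.516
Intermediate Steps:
o = 7/4 (o = -((-3*3 + 7) - 5)/4 = -((-9 + 7) - 5)/4 = -(-2 - 5)/4 = -¼*(-7) = 7/4 ≈ 1.7500)
Z(v) = 2*v² (Z(v) = (v² + 0*v) + v*v = (v² + 0) + v² = v² + v² = 2*v²)
Z(o)² = (2*(7/4)²)² = (2*(49/16))² = (49/8)² = 2401/64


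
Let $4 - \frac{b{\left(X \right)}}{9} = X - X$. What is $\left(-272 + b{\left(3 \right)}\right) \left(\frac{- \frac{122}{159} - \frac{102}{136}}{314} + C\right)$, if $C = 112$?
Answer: $- \frac{1319587097}{49926} \approx -26431.0$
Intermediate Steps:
$b{\left(X \right)} = 36$ ($b{\left(X \right)} = 36 - 9 \left(X - X\right) = 36 - 0 = 36 + 0 = 36$)
$\left(-272 + b{\left(3 \right)}\right) \left(\frac{- \frac{122}{159} - \frac{102}{136}}{314} + C\right) = \left(-272 + 36\right) \left(\frac{- \frac{122}{159} - \frac{102}{136}}{314} + 112\right) = - 236 \left(\left(\left(-122\right) \frac{1}{159} - \frac{3}{4}\right) \frac{1}{314} + 112\right) = - 236 \left(\left(- \frac{122}{159} - \frac{3}{4}\right) \frac{1}{314} + 112\right) = - 236 \left(\left(- \frac{965}{636}\right) \frac{1}{314} + 112\right) = - 236 \left(- \frac{965}{199704} + 112\right) = \left(-236\right) \frac{22365883}{199704} = - \frac{1319587097}{49926}$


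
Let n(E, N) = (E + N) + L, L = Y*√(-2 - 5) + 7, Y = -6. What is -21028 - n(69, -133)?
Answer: -20971 + 6*I*√7 ≈ -20971.0 + 15.875*I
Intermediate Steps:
L = 7 - 6*I*√7 (L = -6*√(-2 - 5) + 7 = -6*I*√7 + 7 = 7 - 6*I*√7 ≈ 7.0 - 15.875*I)
n(E, N) = 7 + E + N - 6*I*√7 (n(E, N) = (E + N) + (7 - 6*I*√7) = 7 + E + N - 6*I*√7)
-21028 - n(69, -133) = -21028 - (7 + 69 - 133 - 6*I*√7) = -21028 - (-57 - 6*I*√7) = -21028 + (57 + 6*I*√7) = -20971 + 6*I*√7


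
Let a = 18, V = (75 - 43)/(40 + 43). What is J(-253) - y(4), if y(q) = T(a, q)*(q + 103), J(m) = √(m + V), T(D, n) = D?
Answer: -1926 + I*√1740261/83 ≈ -1926.0 + 15.894*I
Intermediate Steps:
V = 32/83 ≈ 0.38554
J(m) = √(32/83 + m) (J(m) = √(m + 32/83) = √(32/83 + m))
y(q) = 1854 + 18*q (y(q) = 18*(q + 103) = 18*(103 + q) = 1854 + 18*q)
J(-253) - y(4) = √(2656 + 6889*(-253))/83 - (1854 + 18*4) = √(2656 - 1742917)/83 - (1854 + 72) = √(-1740261)/83 - 1*1926 = (I*√1740261)/83 - 1926 = I*√1740261/83 - 1926 = -1926 + I*√1740261/83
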